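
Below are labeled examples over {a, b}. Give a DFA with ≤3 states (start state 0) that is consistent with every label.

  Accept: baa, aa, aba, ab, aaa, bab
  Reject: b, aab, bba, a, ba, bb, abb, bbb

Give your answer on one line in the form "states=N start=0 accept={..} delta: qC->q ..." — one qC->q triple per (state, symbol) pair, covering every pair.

states=3 start=0 accept={2} delta: 0a->1 0b->0 1a->2 1b->2 2a->2 2b->0

Fold the examples into a partial DFA from state 0: repeatedly fix the first undefined (state, symbol) met by the shortest-then-alphabetical prefix, trying targets in increasing order and rejecting any under which an Accept and a Reject string meet in one state with the same remainder; add a state when all current targets are rejected. Accepting states are where Accept strings end.
a: 0a undefined. 0a->0: no, aa/a meet in 0. Open state 1: 0a->1.
b: 0b undefined. 0b->0: ok.
aa: 1a undefined. 1a->0: no, baa/b meet in 0. 1a->1: no, baa/bba meet in 1. Open state 2: 1a->2.
ab: 1b undefined. 1b->0: no, aba/bba meet in 1. 1b->1: no, ab/bba meet in 1. 1b->2: ok.
aaa: 2a undefined. 2a->0: no, aba/b meet in 0. 2a->1: no, aba/bba meet in 1. 2a->2: ok.
aab: 2b undefined. 2b->0: ok.
All examples now run through 3 states with every (state, symbol) defined. Accept strings end in {2}, Reject strings end in {0,1}; accept={2}.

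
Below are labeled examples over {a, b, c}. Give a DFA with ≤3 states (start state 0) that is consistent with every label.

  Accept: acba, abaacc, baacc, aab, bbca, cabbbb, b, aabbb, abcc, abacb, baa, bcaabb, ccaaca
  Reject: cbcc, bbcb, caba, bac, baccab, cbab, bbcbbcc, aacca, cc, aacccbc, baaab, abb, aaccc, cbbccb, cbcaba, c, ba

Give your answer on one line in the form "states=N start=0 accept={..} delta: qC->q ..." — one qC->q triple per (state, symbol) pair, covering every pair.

states=3 start=0 accept={1} delta: 0a->0 0b->1 0c->2 1a->2 1b->0 1c->1 2a->1 2b->2 2c->0

Fold the examples into a partial DFA from state 0: repeatedly fix the first undefined (state, symbol) met by the shortest-then-alphabetical prefix, trying targets in increasing order and rejecting any under which an Accept and a Reject string meet in one state with the same remainder; add a state when all current targets are rejected. Accepting states are where Accept strings end.
a: 0a undefined. 0a->0: ok.
b: 0b undefined. 0b->0: no, abaacc/cc meet in 0 with "cc" left. Open state 1: 0b->1.
c: 0c undefined. 0c->0: no, acba/caba meet in 1 with "a" left. 0c->1: no, aab/c meet in 1. Open state 2: 0c->2.
ba: 1a undefined. 1a->0: no, abaacc/cc meet in 2 with "c" left. 1a->1: no, aab/ba meet in 1. 1a->2: ok.
bb: 1b undefined. 1b->0: ok.
bc: 1c undefined. 1c->0: no, abcc/c meet in 2. 1c->1: ok.
ca: 2a undefined. 2a->0: no, abaacc/bac meet in 2 with "c" left. 2a->1: ok.
cb: 2b undefined. 2b->0: no, acba/bbcb meet in 0. 2b->1: no, acba/cbcaba meet in 2. 2b->2: ok.
cc: 2c undefined. 2c->0: ok.
All examples now run through 3 states with every (state, symbol) defined. Accept strings end in {1}, Reject strings end in {0,2}; accept={1}.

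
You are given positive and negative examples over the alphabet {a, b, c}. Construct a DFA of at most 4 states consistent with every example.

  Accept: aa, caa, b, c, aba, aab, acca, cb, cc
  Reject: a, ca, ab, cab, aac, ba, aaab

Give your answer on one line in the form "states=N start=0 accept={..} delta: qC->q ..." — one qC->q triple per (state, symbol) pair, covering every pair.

Grow the machine one transition at a time. Run the examples from 0; the earliest place one falls off (shortest prefix, ties alphabetical) gets sent to the lowest-numbered state that keeps every Accept/Reject pair distinguishable — a pair clashes when both reach the same state with identical unread suffix — and to a fresh state only if none does.
a: 0a undefined. 0a->0: no, aa/a meet in 0. Open state 1: 0a->1.
b: 0b undefined. 0b->0: ok.
c: 0c undefined. 0c->0: ok.
aa: 1a undefined. 1a->0: no, aa/aac meet in 0. 1a->1: no, aa/a meet in 1. Open state 2: 1a->2.
ab: 1b undefined. 1b->0: no, b/ab meet in 0. 1b->1: ok.
ac: 1c undefined. 1c->0: no, acca/a meet in 1. 1c->1: ok.
aaa: 2a undefined. 2a->0: no, b/aaab meet in 0. 2a->1: ok.
aab: 2b undefined. 2b->0: ok.
aac: 2c undefined. 2c->0: no, b/aac meet in 0. 2c->1: ok.
All examples now run through 3 states with every (state, symbol) defined. Accept strings end in {0,2}, Reject strings end in {1}; accept={0,2}.

states=3 start=0 accept={0,2} delta: 0a->1 0b->0 0c->0 1a->2 1b->1 1c->1 2a->1 2b->0 2c->1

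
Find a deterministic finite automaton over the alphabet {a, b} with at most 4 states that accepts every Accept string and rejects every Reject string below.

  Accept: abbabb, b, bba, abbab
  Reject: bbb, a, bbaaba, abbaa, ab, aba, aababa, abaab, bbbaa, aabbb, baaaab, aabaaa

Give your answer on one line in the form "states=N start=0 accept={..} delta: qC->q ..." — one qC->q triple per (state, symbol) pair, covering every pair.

states=4 start=0 accept={2,3} delta: 0a->1 0b->2 1a->0 1b->1 2a->0 2b->3 3a->2 3b->0

State merging on the prefix tree: take the shortest (then alphabetical) example prefix whose next move is undefined and point that move at state 0, else 1, else 2, ...; a target is out if some Accept/Reject pair would then sit in one state with the same input left (inseparable). If every existing state is out, open a new one.
a: 0a undefined. 0a->0: no, b/ab meet in 0 with "b" left. Open state 1: 0a->1.
b: 0b undefined. 0b->0: no, b/bbb meet in 0. 0b->1: no, b/a meet in 1. Open state 2: 0b->2.
aa: 1a undefined. 1a->0: ok.
ab: 1b undefined. 1b->0: no, b/abaab meet in 2. 1b->1: ok.
ba: 2a undefined. 2a->0: ok.
bb: 2b undefined. 2b->0: no, abbabb/bbaaba meet in 0. 2b->1: no, abbabb/bbb meet in 1. 2b->2: no, abbabb/bbb meet in 2. Open state 3: 2b->3.
bba: 3a undefined. 3a->0: no, bba/bbaaba meet in 0. 3a->1: no, bba/a meet in 1. 3a->2: ok.
bbb: 3b undefined. 3b->0: ok.
All examples now run through 4 states with every (state, symbol) defined. Accept strings end in {2,3}, Reject strings end in {0,1}; accept={2,3}.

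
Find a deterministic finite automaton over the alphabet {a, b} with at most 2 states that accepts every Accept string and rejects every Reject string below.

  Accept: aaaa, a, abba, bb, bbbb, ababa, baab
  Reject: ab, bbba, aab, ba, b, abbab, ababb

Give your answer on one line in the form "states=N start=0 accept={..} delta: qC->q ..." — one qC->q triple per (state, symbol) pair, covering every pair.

State merging on the prefix tree: take the shortest (then alphabetical) example prefix whose next move is undefined and point that move at state 0, else 1, else 2, ...; a target is out if some Accept/Reject pair would then sit in one state with the same input left (inseparable). If every existing state is out, open a new one.
a: 0a undefined. 0a->0: ok.
b: 0b undefined. 0b->0: no, aaaa/ab meet in 0. Open state 1: 0b->1.
ba: 1a undefined. 1a->0: no, aaaa/ba meet in 0. 1a->1: ok.
bb: 1b undefined. 1b->0: ok.
All examples now run through 2 states with every (state, symbol) defined. Accept strings end in {0}, Reject strings end in {1}; accept={0}.

states=2 start=0 accept={0} delta: 0a->0 0b->1 1a->1 1b->0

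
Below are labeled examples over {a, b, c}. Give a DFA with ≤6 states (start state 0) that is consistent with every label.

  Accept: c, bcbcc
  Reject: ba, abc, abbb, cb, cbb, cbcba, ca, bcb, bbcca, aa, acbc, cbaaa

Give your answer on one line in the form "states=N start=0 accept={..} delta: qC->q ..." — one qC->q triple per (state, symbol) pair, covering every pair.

states=3 start=0 accept={1} delta: 0a->0 0b->1 0c->1 1a->0 1b->2 1c->2 2a->0 2b->2 2c->0

Fold the examples into a partial DFA from state 0: repeatedly fix the first undefined (state, symbol) met by the shortest-then-alphabetical prefix, trying targets in increasing order and rejecting any under which an Accept and a Reject string meet in one state with the same remainder; add a state when all current targets are rejected. Accepting states are where Accept strings end.
a: 0a undefined. 0a->0: ok.
b: 0b undefined. 0b->0: no, c/abc meet in 0 with "c" left. Open state 1: 0b->1.
c: 0c undefined. 0c->0: no, c/ca meet in 0. 0c->1: ok.
ba: 1a undefined. 1a->0: ok.
bb: 1b undefined. 1b->0: no, c/abbb meet in 1. 1b->1: no, c/abbb meet in 1. Open state 2: 1b->2.
bc: 1c undefined. 1c->0: no, c/bcb meet in 1. 1c->1: no, c/abc meet in 1. 1c->2: ok.
bbc: 2c undefined. 2c->0: ok.
bcb: 2b undefined. 2b->0: no, bcbcc/abc meet in 2. 2b->1: no, c/abbb meet in 1. 2b->2: ok.
cba: 2a undefined. 2a->0: ok.
All examples now run through 3 states with every (state, symbol) defined. Accept strings end in {1}, Reject strings end in {0,2}; accept={1}.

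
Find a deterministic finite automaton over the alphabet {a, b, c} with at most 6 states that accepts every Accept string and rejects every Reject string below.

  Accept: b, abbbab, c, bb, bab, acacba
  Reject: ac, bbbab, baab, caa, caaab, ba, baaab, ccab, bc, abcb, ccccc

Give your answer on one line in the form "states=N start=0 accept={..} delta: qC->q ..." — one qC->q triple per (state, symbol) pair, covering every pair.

Fold the examples into a partial DFA from state 0: repeatedly fix the first undefined (state, symbol) met by the shortest-then-alphabetical prefix, trying targets in increasing order and rejecting any under which an Accept and a Reject string meet in one state with the same remainder; add a state when all current targets are rejected. Accepting states are where Accept strings end.
a: 0a undefined. 0a->0: no, abbbab/bbbab meet in 0 with "bbbab" left. Open state 1: 0a->1.
b: 0b undefined. 0b->0: no, c/bc meet in 0 with "c" left. 0b->1: ok.
c: 0c undefined. 0c->0: no, c/ccccc meet in 0. 0c->1: ok.
ab: 1b undefined. 1b->0: no, abbbab/abcb meet in 0. 1b->1: no, abbbab/bbbab meet in 1 with "ab" left. Open state 2: 1b->2.
ac: 1c undefined. 1c->0: no, b/ccccc meet in 1. 1c->1: no, b/ac meet in 1. 1c->2: no, bb/ac meet in 2. Open state 3: 1c->3.
ba: 1a undefined. 1a->0: no, b/caa meet in 1. 1a->1: no, b/caa meet in 1. 1a->2: no, bb/ba meet in 2. 1a->3: ok.
abb: 2b undefined. 2b->0: no, bb/bbbab meet in 2. 2b->1: no, bab/bbbab meet in 3 with "b" left. 2b->2: no, abbbab/bbbab meet in 2 with "ab" left. 2b->3: ok.
abc: 2c undefined. 2c->0: no, b/abcb meet in 1. 2c->1: no, bb/abcb meet in 2. 2c->2: ok.
aca: 3a undefined. 3a->0: no, b/bbbab meet in 1. 3a->1: no, b/caa meet in 1. 3a->2: no, bb/caa meet in 2. 3a->3: no, bab/bbbab meet in 3 with "b" left. Open state 4: 3a->4.
bab: 3b undefined. 3b->0: ok.
ccc: 3c undefined. 3c->0: ok.
acac: 4c undefined. 4c->0: no, acacba/ac meet in 3. 4c->1: ok.
baaa: 4a undefined. 4a->0: no, b/caaab meet in 1. 4a->1: no, abbbab/caaab meet in 2. 4a->2: ok.
baab: 4b undefined. 4b->0: no, bab/bbbab meet in 0. 4b->1: no, b/bbbab meet in 1. 4b->2: no, abbbab/bbbab meet in 2. 4b->3: ok.
acacba: 2a undefined. 2a->0: ok.
All examples now run through 5 states with every (state, symbol) defined. Accept strings end in {0,1,2}, Reject strings end in {3,4}; accept={0,1,2}.

states=5 start=0 accept={0,1,2} delta: 0a->1 0b->1 0c->1 1a->3 1b->2 1c->3 2a->0 2b->3 2c->2 3a->4 3b->0 3c->0 4a->2 4b->3 4c->1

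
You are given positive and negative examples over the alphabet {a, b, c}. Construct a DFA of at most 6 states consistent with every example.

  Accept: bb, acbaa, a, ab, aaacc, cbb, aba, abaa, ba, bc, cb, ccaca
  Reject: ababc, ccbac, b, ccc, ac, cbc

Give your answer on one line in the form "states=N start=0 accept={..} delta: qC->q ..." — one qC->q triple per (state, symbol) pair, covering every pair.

Grow the machine one transition at a time. Run the examples from 0; the earliest place one falls off (shortest prefix, ties alphabetical) gets sent to the lowest-numbered state that keeps every Accept/Reject pair distinguishable — a pair clashes when both reach the same state with identical unread suffix — and to a fresh state only if none does.
a: 0a undefined. 0a->0: no, ab/b meet in 0 with "b" left. Open state 1: 0a->1.
b: 0b undefined. 0b->0: no, bb/b meet in 0. 0b->1: no, a/b meet in 1. Open state 2: 0b->2.
c: 0c undefined. 0c->0: no, bc/cbc meet in 2 with "c" left. 0c->1: ok.
aa: 1a undefined. 1a->0: no, aaacc/ccc meet in 1 with "cc" left. 1a->1: no, aaacc/ccc meet in 1 with "cc" left. 1a->2: ok.
ab: 1b undefined. 1b->0: no, a/ababc meet in 1. 1b->1: no, aba/b meet in 2. 1b->2: no, ab/b meet in 2. Open state 3: 1b->3.
ac: 1c undefined. 1c->0: no, a/ccc meet in 1. 1c->1: no, a/ccc meet in 1. 1c->2: no, bc/ccc meet in 2 with "c" left. 1c->3: no, ab/ac meet in 3. Open state 4: 1c->4.
ba: 2a undefined. 2a->0: no, aaacc/ac meet in 4. 2a->1: no, aaacc/ccc meet in 4 with "c" left. 2a->2: no, ba/b meet in 2. 2a->3: ok.
bb: 2b undefined. 2b->0: ok.
bc: 2c undefined. 2c->0: ok.
aba: 3a undefined. 3a->0: no, bb/ababc meet in 0. 3a->1: no, abaa/b meet in 2. 3a->2: no, a/ababc meet in 1. 3a->3: ok.
acb: 4b undefined. 4b->0: no, acbaa/b meet in 2. 4b->1: no, bb/ccbac meet in 0. 4b->2: ok.
cbb: 3b undefined. 3b->0: no, a/ababc meet in 1. 3b->1: ok.
cbc: 3c undefined. 3c->0: no, bb/ccbac meet in 0. 3c->1: no, a/ccbac meet in 1. 3c->2: ok.
cca: 4a undefined. 4a->0: no, ccaca/ccbac meet in 2. 4a->1: ok.
ccc: 4c undefined. 4c->0: no, bb/ccc meet in 0. 4c->1: no, a/ccc meet in 1. 4c->2: ok.
All examples now run through 5 states with every (state, symbol) defined. Accept strings end in {0,1,3}, Reject strings end in {2,4}; accept={0,1,3}.

states=5 start=0 accept={0,1,3} delta: 0a->1 0b->2 0c->1 1a->2 1b->3 1c->4 2a->3 2b->0 2c->0 3a->3 3b->1 3c->2 4a->1 4b->2 4c->2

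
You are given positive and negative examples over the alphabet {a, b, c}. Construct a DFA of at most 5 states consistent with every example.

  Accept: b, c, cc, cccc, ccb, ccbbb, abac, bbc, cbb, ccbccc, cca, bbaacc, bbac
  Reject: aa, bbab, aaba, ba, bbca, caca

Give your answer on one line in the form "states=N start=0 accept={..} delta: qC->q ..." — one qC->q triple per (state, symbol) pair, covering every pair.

states=4 start=0 accept={1,2,3} delta: 0a->0 0b->1 0c->1 1a->0 1b->2 1c->2 2a->3 2b->1 2c->1 3a->0 3b->0 3c->1

Grow the machine one transition at a time. Run the examples from 0; the earliest place one falls off (shortest prefix, ties alphabetical) gets sent to the lowest-numbered state that keeps every Accept/Reject pair distinguishable — a pair clashes when both reach the same state with identical unread suffix — and to a fresh state only if none does.
a: 0a undefined. 0a->0: ok.
b: 0b undefined. 0b->0: no, b/aa meet in 0. Open state 1: 0b->1.
c: 0c undefined. 0c->0: no, c/aa meet in 0. 0c->1: ok.
ba: 1a undefined. 1a->0: ok.
bb: 1b undefined. 1b->0: no, b/bbab meet in 1. 1b->1: no, b/bbab meet in 1. Open state 2: 1b->2.
cc: 1c undefined. 1c->0: no, cc/aa meet in 0. 1c->1: no, cca/aa meet in 0. 1c->2: ok.
bba: 2a undefined. 2a->0: no, b/bbab meet in 1. 2a->1: no, cc/bbab meet in 2. 2a->2: no, ccb/bbab meet in 2 with "b" left. Open state 3: 2a->3.
bbc: 2c undefined. 2c->0: no, bbc/aa meet in 0. 2c->1: ok.
cbb: 2b undefined. 2b->0: no, ccb/aa meet in 0. 2b->1: ok.
bbaa: 3a undefined. 3a->0: ok.
bbab: 3b undefined. 3b->0: ok.
bbac: 3c undefined. 3c->0: no, bbac/aa meet in 0. 3c->1: ok.
All examples now run through 4 states with every (state, symbol) defined. Accept strings end in {1,2,3}, Reject strings end in {0}; accept={1,2,3}.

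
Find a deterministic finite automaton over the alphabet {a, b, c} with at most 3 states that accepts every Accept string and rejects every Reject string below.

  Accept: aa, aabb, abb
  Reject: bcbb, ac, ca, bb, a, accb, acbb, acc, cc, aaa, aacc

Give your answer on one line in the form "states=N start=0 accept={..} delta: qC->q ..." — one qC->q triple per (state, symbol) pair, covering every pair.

Grow the machine one transition at a time. Run the examples from 0; the earliest place one falls off (shortest prefix, ties alphabetical) gets sent to the lowest-numbered state that keeps every Accept/Reject pair distinguishable — a pair clashes when both reach the same state with identical unread suffix — and to a fresh state only if none does.
a: 0a undefined. 0a->0: no, aa/a meet in 0. Open state 1: 0a->1.
b: 0b undefined. 0b->0: ok.
c: 0c undefined. 0c->0: ok.
aa: 1a undefined. 1a->0: no, aa/bcbb meet in 0. 1a->1: no, aa/ca meet in 1. Open state 2: 1a->2.
ab: 1b undefined. 1b->0: no, abb/bcbb meet in 0. 1b->1: no, abb/ca meet in 1. 1b->2: ok.
ac: 1c undefined. 1c->0: ok.
aaa: 2a undefined. 2a->0: ok.
aab: 2b undefined. 2b->0: no, aabb/bcbb meet in 0. 2b->1: no, abb/ca meet in 1. 2b->2: ok.
aac: 2c undefined. 2c->0: ok.
All examples now run through 3 states with every (state, symbol) defined. Accept strings end in {2}, Reject strings end in {0,1}; accept={2}.

states=3 start=0 accept={2} delta: 0a->1 0b->0 0c->0 1a->2 1b->2 1c->0 2a->0 2b->2 2c->0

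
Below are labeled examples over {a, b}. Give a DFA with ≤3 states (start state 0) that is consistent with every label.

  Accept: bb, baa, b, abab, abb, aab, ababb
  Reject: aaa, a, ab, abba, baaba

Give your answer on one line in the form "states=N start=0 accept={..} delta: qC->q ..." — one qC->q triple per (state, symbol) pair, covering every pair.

states=3 start=0 accept={0} delta: 0a->1 0b->0 1a->0 1b->2 2a->0 2b->0

Grow the machine one transition at a time. Run the examples from 0; the earliest place one falls off (shortest prefix, ties alphabetical) gets sent to the lowest-numbered state that keeps every Accept/Reject pair distinguishable — a pair clashes when both reach the same state with identical unread suffix — and to a fresh state only if none does.
a: 0a undefined. 0a->0: no, b/ab meet in 0 with "b" left. Open state 1: 0a->1.
b: 0b undefined. 0b->0: ok.
aa: 1a undefined. 1a->0: ok.
ab: 1b undefined. 1b->0: no, bb/ab meet in 0. 1b->1: no, bb/abba meet in 0. Open state 2: 1b->2.
aba: 2a undefined. 2a->0: ok.
abb: 2b undefined. 2b->0: ok.
All examples now run through 3 states with every (state, symbol) defined. Accept strings end in {0}, Reject strings end in {1,2}; accept={0}.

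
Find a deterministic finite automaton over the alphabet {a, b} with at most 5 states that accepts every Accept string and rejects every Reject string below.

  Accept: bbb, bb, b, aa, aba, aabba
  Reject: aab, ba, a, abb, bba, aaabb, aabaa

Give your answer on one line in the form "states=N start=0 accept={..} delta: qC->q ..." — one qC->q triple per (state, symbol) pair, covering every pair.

states=3 start=0 accept={0,2} delta: 0a->1 0b->0 1a->2 1b->1 2a->1 2b->1

Fold the examples into a partial DFA from state 0: repeatedly fix the first undefined (state, symbol) met by the shortest-then-alphabetical prefix, trying targets in increasing order and rejecting any under which an Accept and a Reject string meet in one state with the same remainder; add a state when all current targets are rejected. Accepting states are where Accept strings end.
a: 0a undefined. 0a->0: no, bb/abb meet in 0 with "bb" left. Open state 1: 0a->1.
b: 0b undefined. 0b->0: ok.
aa: 1a undefined. 1a->0: no, bbb/aab meet in 0. 1a->1: no, aa/ba meet in 1. Open state 2: 1a->2.
ab: 1b undefined. 1b->0: no, bbb/abb meet in 0. 1b->1: ok.
aaa: 2a undefined. 2a->0: no, bbb/aaabb meet in 0. 2a->1: ok.
aab: 2b undefined. 2b->0: no, bbb/aab meet in 0. 2b->1: ok.
All examples now run through 3 states with every (state, symbol) defined. Accept strings end in {0,2}, Reject strings end in {1}; accept={0,2}.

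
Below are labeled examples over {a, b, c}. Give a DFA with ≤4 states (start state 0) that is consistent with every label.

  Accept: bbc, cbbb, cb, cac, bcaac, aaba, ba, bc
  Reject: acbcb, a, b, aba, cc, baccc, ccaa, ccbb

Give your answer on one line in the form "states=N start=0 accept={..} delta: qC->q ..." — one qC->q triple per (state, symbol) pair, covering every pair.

states=4 start=0 accept={0,2} delta: 0a->1 0b->1 0c->2 1a->0 1b->0 1c->0 2a->0 2b->0 2c->3 3a->0 3b->0 3c->1

Fold the examples into a partial DFA from state 0: repeatedly fix the first undefined (state, symbol) met by the shortest-then-alphabetical prefix, trying targets in increasing order and rejecting any under which an Accept and a Reject string meet in one state with the same remainder; add a state when all current targets are rejected. Accepting states are where Accept strings end.
a: 0a undefined. 0a->0: no, aaba/aba meet in 0 with "ba" left. Open state 1: 0a->1.
b: 0b undefined. 0b->0: no, ba/a meet in 1. 0b->1: ok.
c: 0c undefined. 0c->0: no, cb/a meet in 1. 0c->1: no, bc/cc meet in 1 with "c" left. Open state 2: 0c->2.
aa: 1a undefined. 1a->0: ok.
ab: 1b undefined. 1b->0: ok.
ac: 1c undefined. 1c->0: ok.
ca: 2a undefined. 2a->0: ok.
cb: 2b undefined. 2b->0: ok.
cc: 2c undefined. 2c->0: no, bbc/baccc meet in 2. 2c->1: no, cbbb/baccc meet in 0. 2c->2: no, bbc/cc meet in 2. Open state 3: 2c->3.
cca: 3a undefined. 3a->0: ok.
ccb: 3b undefined. 3b->0: ok.
baccc: 3c undefined. 3c->0: no, cbbb/baccc meet in 0. 3c->1: ok.
All examples now run through 4 states with every (state, symbol) defined. Accept strings end in {0,2}, Reject strings end in {1,3}; accept={0,2}.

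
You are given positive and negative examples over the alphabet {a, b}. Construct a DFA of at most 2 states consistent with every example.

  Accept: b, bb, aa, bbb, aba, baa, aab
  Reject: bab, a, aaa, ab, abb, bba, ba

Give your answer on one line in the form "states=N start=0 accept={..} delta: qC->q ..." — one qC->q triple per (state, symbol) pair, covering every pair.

Grow the machine one transition at a time. Run the examples from 0; the earliest place one falls off (shortest prefix, ties alphabetical) gets sent to the lowest-numbered state that keeps every Accept/Reject pair distinguishable — a pair clashes when both reach the same state with identical unread suffix — and to a fresh state only if none does.
a: 0a undefined. 0a->0: no, b/ab meet in 0 with "b" left. Open state 1: 0a->1.
b: 0b undefined. 0b->0: ok.
aa: 1a undefined. 1a->0: ok.
ab: 1b undefined. 1b->0: no, b/bab meet in 0. 1b->1: ok.
All examples now run through 2 states with every (state, symbol) defined. Accept strings end in {0}, Reject strings end in {1}; accept={0}.

states=2 start=0 accept={0} delta: 0a->1 0b->0 1a->0 1b->1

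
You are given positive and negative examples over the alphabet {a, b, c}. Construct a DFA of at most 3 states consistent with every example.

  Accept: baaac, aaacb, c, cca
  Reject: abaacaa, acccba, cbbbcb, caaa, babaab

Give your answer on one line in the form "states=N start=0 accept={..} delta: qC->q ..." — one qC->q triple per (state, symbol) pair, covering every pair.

Grow the machine one transition at a time. Run the examples from 0; the earliest place one falls off (shortest prefix, ties alphabetical) gets sent to the lowest-numbered state that keeps every Accept/Reject pair distinguishable — a pair clashes when both reach the same state with identical unread suffix — and to a fresh state only if none does.
a: 0a undefined. 0a->0: ok.
b: 0b undefined. 0b->0: ok.
c: 0c undefined. 0c->0: no, baaac/abaacaa meet in 0. Open state 1: 0c->1.
ca: 1a undefined. 1a->0: ok.
cb: 1b undefined. 1b->0: no, aaacb/abaacaa meet in 0. 1b->1: ok.
cc: 1c undefined. 1c->0: no, cca/abaacaa meet in 0. 1c->1: no, baaac/cbbbcb meet in 1. Open state 2: 1c->2.
cca: 2a undefined. 2a->0: no, cca/abaacaa meet in 0. 2a->1: ok.
accc: 2c undefined. 2c->0: ok.
cbbbcb: 2b undefined. 2b->0: ok.
All examples now run through 3 states with every (state, symbol) defined. Accept strings end in {1}, Reject strings end in {0}; accept={1}.

states=3 start=0 accept={1} delta: 0a->0 0b->0 0c->1 1a->0 1b->1 1c->2 2a->1 2b->0 2c->0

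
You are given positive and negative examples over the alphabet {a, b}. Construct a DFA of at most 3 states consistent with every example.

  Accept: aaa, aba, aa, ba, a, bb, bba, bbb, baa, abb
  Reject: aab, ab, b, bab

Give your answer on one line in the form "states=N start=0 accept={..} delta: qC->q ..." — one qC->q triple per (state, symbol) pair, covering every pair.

states=3 start=0 accept={0,2} delta: 0a->0 0b->1 1a->0 1b->2 2a->0 2b->0

Fold the examples into a partial DFA from state 0: repeatedly fix the first undefined (state, symbol) met by the shortest-then-alphabetical prefix, trying targets in increasing order and rejecting any under which an Accept and a Reject string meet in one state with the same remainder; add a state when all current targets are rejected. Accepting states are where Accept strings end.
a: 0a undefined. 0a->0: ok.
b: 0b undefined. 0b->0: no, aaa/aab meet in 0. Open state 1: 0b->1.
ba: 1a undefined. 1a->0: ok.
bb: 1b undefined. 1b->0: no, bbb/aab meet in 1. 1b->1: no, bb/aab meet in 1. Open state 2: 1b->2.
bba: 2a undefined. 2a->0: ok.
bbb: 2b undefined. 2b->0: ok.
All examples now run through 3 states with every (state, symbol) defined. Accept strings end in {0,2}, Reject strings end in {1}; accept={0,2}.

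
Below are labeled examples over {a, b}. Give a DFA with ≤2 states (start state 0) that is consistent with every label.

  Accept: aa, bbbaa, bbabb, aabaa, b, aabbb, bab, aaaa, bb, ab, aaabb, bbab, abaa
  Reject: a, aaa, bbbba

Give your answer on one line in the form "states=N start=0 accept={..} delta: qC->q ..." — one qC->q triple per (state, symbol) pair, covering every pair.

State merging on the prefix tree: take the shortest (then alphabetical) example prefix whose next move is undefined and point that move at state 0, else 1, else 2, ...; a target is out if some Accept/Reject pair would then sit in one state with the same input left (inseparable). If every existing state is out, open a new one.
a: 0a undefined. 0a->0: no, aa/a meet in 0. Open state 1: 0a->1.
b: 0b undefined. 0b->0: ok.
aa: 1a undefined. 1a->0: ok.
ab: 1b undefined. 1b->0: ok.
All examples now run through 2 states with every (state, symbol) defined. Accept strings end in {0}, Reject strings end in {1}; accept={0}.

states=2 start=0 accept={0} delta: 0a->1 0b->0 1a->0 1b->0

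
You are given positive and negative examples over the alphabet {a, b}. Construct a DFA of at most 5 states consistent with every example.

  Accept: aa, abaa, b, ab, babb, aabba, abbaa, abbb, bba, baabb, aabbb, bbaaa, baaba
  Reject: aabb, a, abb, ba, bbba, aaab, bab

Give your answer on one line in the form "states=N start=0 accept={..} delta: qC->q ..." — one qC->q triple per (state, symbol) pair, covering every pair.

states=5 start=0 accept={2,3} delta: 0a->1 0b->2 1a->3 1b->2 2a->4 2b->1 3a->3 3b->4 4a->2 4b->1

Fold the examples into a partial DFA from state 0: repeatedly fix the first undefined (state, symbol) met by the shortest-then-alphabetical prefix, trying targets in increasing order and rejecting any under which an Accept and a Reject string meet in one state with the same remainder; add a state when all current targets are rejected. Accepting states are where Accept strings end.
a: 0a undefined. 0a->0: no, aa/a meet in 0. Open state 1: 0a->1.
b: 0b undefined. 0b->0: no, ab/bab meet in 1 with "b" left. 0b->1: no, aa/ba meet in 1 with "a" left. Open state 2: 0b->2.
aa: 1a undefined. 1a->0: no, ab/aaab meet in 1 with "b" left. 1a->1: no, aa/a meet in 1. 1a->2: no, aabba/bbba meet in 2 with "bba" left. Open state 3: 1a->3.
ab: 1b undefined. 1b->0: no, b/abb meet in 2. 1b->1: no, ab/a meet in 1. 1b->2: ok.
ba: 2a undefined. 2a->0: no, abaa/a meet in 1. 2a->1: no, b/bab meet in 2. 2a->2: no, abaa/ba meet in 2. 2a->3: no, aa/ba meet in 3. Open state 4: 2a->4.
bb: 2b undefined. 2b->0: no, bba/a meet in 1. 2b->1: ok.
aaa: 3a undefined. 3a->0: no, b/aaab meet in 2. 3a->1: no, b/aaab meet in 2. 3a->2: no, bbaaa/ba meet in 4. 3a->3: ok.
aab: 3b undefined. 3b->0: no, b/aabb meet in 2. 3b->1: no, b/aabb meet in 2. 3b->2: no, b/aaab meet in 2. 3b->3: no, aa/aabb meet in 3. 3b->4: ok.
baa: 4a undefined. 4a->0: no, baabb/a meet in 1. 4a->1: no, abaa/a meet in 1. 4a->2: ok.
bab: 4b undefined. 4b->0: no, aabba/a meet in 1. 4b->1: ok.
All examples now run through 5 states with every (state, symbol) defined. Accept strings end in {2,3}, Reject strings end in {1,4}; accept={2,3}.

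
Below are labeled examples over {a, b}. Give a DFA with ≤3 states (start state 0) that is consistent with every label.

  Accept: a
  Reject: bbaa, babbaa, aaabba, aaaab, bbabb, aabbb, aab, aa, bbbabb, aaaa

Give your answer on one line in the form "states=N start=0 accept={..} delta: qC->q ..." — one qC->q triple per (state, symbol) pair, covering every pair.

State merging on the prefix tree: take the shortest (then alphabetical) example prefix whose next move is undefined and point that move at state 0, else 1, else 2, ...; a target is out if some Accept/Reject pair would then sit in one state with the same input left (inseparable). If every existing state is out, open a new one.
a: 0a undefined. 0a->0: no, a/aa meet in 0. Open state 1: 0a->1.
b: 0b undefined. 0b->0: ok.
aa: 1a undefined. 1a->0: ok.
bab: 1b undefined. 1b->0: no, a/aaabba meet in 1. 1b->1: no, a/babbaa meet in 1. Open state 2: 1b->2.
babb: 2b undefined. 2b->0: no, a/aaabba meet in 1. 2b->1: no, a/babbaa meet in 1. 2b->2: ok.
babba: 2a undefined. 2a->0: no, a/babbaa meet in 1. 2a->1: no, a/aaabba meet in 1. 2a->2: ok.
All examples now run through 3 states with every (state, symbol) defined. Accept strings end in {1}, Reject strings end in {0,2}; accept={1}.

states=3 start=0 accept={1} delta: 0a->1 0b->0 1a->0 1b->2 2a->2 2b->2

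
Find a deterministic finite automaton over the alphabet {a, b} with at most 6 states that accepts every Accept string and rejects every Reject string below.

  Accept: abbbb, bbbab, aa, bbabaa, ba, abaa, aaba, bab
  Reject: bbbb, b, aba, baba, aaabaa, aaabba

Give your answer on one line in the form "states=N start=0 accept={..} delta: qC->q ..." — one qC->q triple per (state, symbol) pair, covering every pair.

states=4 start=0 accept={1,2} delta: 0a->1 0b->0 1a->2 1b->2 2a->3 2b->1 3a->1 3b->1

Grow the machine one transition at a time. Run the examples from 0; the earliest place one falls off (shortest prefix, ties alphabetical) gets sent to the lowest-numbered state that keeps every Accept/Reject pair distinguishable — a pair clashes when both reach the same state with identical unread suffix — and to a fresh state only if none does.
a: 0a undefined. 0a->0: no, abbbb/bbbb meet in 0 with "bbbb" left. Open state 1: 0a->1.
b: 0b undefined. 0b->0: ok.
aa: 1a undefined. 1a->0: no, aa/bbbb meet in 0. 1a->1: no, bbabaa/aaabaa meet in 1 with "baa" left. Open state 2: 1a->2.
ab: 1b undefined. 1b->0: no, abbbb/bbbb meet in 0. 1b->1: no, aa/aba meet in 2. 1b->2: ok.
aaa: 2a undefined. 2a->0: no, bbbab/aaabaa meet in 2. 2a->1: no, bbbab/aaabaa meet in 2. 2a->2: no, bbbab/aba meet in 2. Open state 3: 2a->3.
aab: 2b undefined. 2b->0: no, abbbb/bbbb meet in 0. 2b->1: ok.
aaab: 3b undefined. 3b->0: no, abbbb/aaabba meet in 1. 3b->1: ok.
abaa: 3a undefined. 3a->0: no, bbabaa/bbbb meet in 0. 3a->1: ok.
All examples now run through 4 states with every (state, symbol) defined. Accept strings end in {1,2}, Reject strings end in {0,3}; accept={1,2}.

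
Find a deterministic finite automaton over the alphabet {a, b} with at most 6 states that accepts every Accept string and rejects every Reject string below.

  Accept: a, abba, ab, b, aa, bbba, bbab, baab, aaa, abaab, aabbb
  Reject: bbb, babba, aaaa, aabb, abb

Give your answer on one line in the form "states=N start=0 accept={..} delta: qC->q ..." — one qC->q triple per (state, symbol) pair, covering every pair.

states=6 start=0 accept={1,2,3} delta: 0a->1 0b->1 1a->2 1b->2 2a->3 2b->4 3a->0 3b->1 4a->1 4b->5 5a->0 5b->1

Grow the machine one transition at a time. Run the examples from 0; the earliest place one falls off (shortest prefix, ties alphabetical) gets sent to the lowest-numbered state that keeps every Accept/Reject pair distinguishable — a pair clashes when both reach the same state with identical unread suffix — and to a fresh state only if none does.
a: 0a undefined. 0a->0: no, a/aaaa meet in 0. Open state 1: 0a->1.
b: 0b undefined. 0b->0: no, abba/babba meet in 1 with "bba" left. 0b->1: ok.
aa: 1a undefined. 1a->0: no, ab/aabb meet in 1 with "b" left. 1a->1: no, a/aaaa meet in 1. Open state 2: 1a->2.
ab: 1b undefined. 1b->0: no, a/bbb meet in 1. 1b->1: no, a/bbb meet in 1. 1b->2: ok.
aaa: 2a undefined. 2a->0: no, a/aaaa meet in 1. 2a->1: no, ab/aaaa meet in 2. 2a->2: no, ab/aaaa meet in 2. Open state 3: 2a->3.
aab: 2b undefined. 2b->0: no, a/aabb meet in 1. 2b->1: no, a/bbb meet in 1. 2b->2: no, abba/babba meet in 3. 2b->3: no, abba/aaaa meet in 3 with "a" left. Open state 4: 2b->4.
aaaa: 3a undefined. 3a->0: ok.
aabb: 4b undefined. 4b->0: no, a/babba meet in 1. 4b->1: no, a/aabb meet in 1. 4b->2: no, ab/aabb meet in 2. 4b->3: no, aaa/aabb meet in 3. 4b->4: no, abba/babba meet in 4 with "a" left. Open state 5: 4b->5.
abba: 4a undefined. 4a->0: no, abba/aaaa meet in 0. 4a->1: ok.
baab: 3b undefined. 3b->0: no, bbab/aaaa meet in 0. 3b->1: ok.
aabbb: 5b undefined. 5b->0: no, aabbb/aaaa meet in 0. 5b->1: ok.
babba: 5a undefined. 5a->0: ok.
All examples now run through 6 states with every (state, symbol) defined. Accept strings end in {1,2,3}, Reject strings end in {0,4,5}; accept={1,2,3}.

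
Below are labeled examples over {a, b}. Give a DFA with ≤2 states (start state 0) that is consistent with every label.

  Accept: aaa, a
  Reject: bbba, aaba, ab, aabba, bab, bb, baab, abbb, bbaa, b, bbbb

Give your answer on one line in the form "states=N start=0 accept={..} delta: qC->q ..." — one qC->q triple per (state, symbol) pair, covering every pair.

states=2 start=0 accept={0} delta: 0a->0 0b->1 1a->1 1b->1

State merging on the prefix tree: take the shortest (then alphabetical) example prefix whose next move is undefined and point that move at state 0, else 1, else 2, ...; a target is out if some Accept/Reject pair would then sit in one state with the same input left (inseparable). If every existing state is out, open a new one.
a: 0a undefined. 0a->0: ok.
b: 0b undefined. 0b->0: no, aaa/bbba meet in 0. Open state 1: 0b->1.
ba: 1a undefined. 1a->0: no, aaa/aaba meet in 0. 1a->1: ok.
bb: 1b undefined. 1b->0: no, aaa/aabba meet in 0. 1b->1: ok.
All examples now run through 2 states with every (state, symbol) defined. Accept strings end in {0}, Reject strings end in {1}; accept={0}.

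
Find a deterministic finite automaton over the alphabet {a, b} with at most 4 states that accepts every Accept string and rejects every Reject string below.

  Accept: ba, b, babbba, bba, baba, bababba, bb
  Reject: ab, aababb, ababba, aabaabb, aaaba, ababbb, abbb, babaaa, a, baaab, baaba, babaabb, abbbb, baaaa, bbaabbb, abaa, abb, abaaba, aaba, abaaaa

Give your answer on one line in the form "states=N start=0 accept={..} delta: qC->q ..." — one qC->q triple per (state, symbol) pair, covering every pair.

Grow the machine one transition at a time. Run the examples from 0; the earliest place one falls off (shortest prefix, ties alphabetical) gets sent to the lowest-numbered state that keeps every Accept/Reject pair distinguishable — a pair clashes when both reach the same state with identical unread suffix — and to a fresh state only if none does.
a: 0a undefined. 0a->0: no, ba/aaaba meet in 0 with "ba" left. Open state 1: 0a->1.
b: 0b undefined. 0b->0: no, ba/a meet in 1. 0b->1: no, b/a meet in 1. Open state 2: 0b->2.
aa: 1a undefined. 1a->0: no, ba/aaba meet in 2 with "a" left. 1a->1: ok.
ab: 1b undefined. 1b->0: no, ba/ababba meet in 2 with "a" left. 1b->1: ok.
ba: 2a undefined. 2a->0: ok.
bb: 2b undefined. 2b->0: no, bba/ab meet in 1. 2b->1: no, babbba/ab meet in 1. 2b->2: ok.
All examples now run through 3 states with every (state, symbol) defined. Accept strings end in {0,2}, Reject strings end in {1}; accept={0,2}.

states=3 start=0 accept={0,2} delta: 0a->1 0b->2 1a->1 1b->1 2a->0 2b->2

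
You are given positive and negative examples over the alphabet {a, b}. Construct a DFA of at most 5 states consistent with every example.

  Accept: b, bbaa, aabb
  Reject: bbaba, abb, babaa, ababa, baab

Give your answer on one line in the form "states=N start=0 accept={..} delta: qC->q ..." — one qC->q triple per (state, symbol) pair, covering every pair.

State merging on the prefix tree: take the shortest (then alphabetical) example prefix whose next move is undefined and point that move at state 0, else 1, else 2, ...; a target is out if some Accept/Reject pair would then sit in one state with the same input left (inseparable). If every existing state is out, open a new one.
a: 0a undefined. 0a->0: no, aabb/abb meet in 0 with "bb" left. Open state 1: 0a->1.
b: 0b undefined. 0b->0: ok.
aa: 1a undefined. 1a->0: no, b/baab meet in 0. 1a->1: no, aabb/abb meet in 1 with "bb" left. Open state 2: 1a->2.
ab: 1b undefined. 1b->0: no, b/abb meet in 0. 1b->1: no, bbaa/bbaba meet in 2. 1b->2: ok.
aab: 2b undefined. 2b->0: no, b/abb meet in 0. 2b->1: ok.
aba: 2a undefined. 2a->0: no, b/bbaba meet in 0. 2a->1: no, bbaa/babaa meet in 2. 2a->2: no, bbaa/bbaba meet in 2. Open state 3: 2a->3.
abab: 3b undefined. 3b->0: ok.
babaa: 3a undefined. 3a->0: no, b/babaa meet in 0. 3a->1: ok.
All examples now run through 4 states with every (state, symbol) defined. Accept strings end in {0,2}, Reject strings end in {1,3}; accept={0,2}.

states=4 start=0 accept={0,2} delta: 0a->1 0b->0 1a->2 1b->2 2a->3 2b->1 3a->1 3b->0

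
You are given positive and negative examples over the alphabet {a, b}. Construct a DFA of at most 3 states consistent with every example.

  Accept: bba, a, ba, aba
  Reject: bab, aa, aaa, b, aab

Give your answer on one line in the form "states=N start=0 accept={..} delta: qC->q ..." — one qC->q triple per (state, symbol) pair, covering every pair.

states=3 start=0 accept={1} delta: 0a->1 0b->0 1a->2 1b->0 2a->0 2b->0

Fold the examples into a partial DFA from state 0: repeatedly fix the first undefined (state, symbol) met by the shortest-then-alphabetical prefix, trying targets in increasing order and rejecting any under which an Accept and a Reject string meet in one state with the same remainder; add a state when all current targets are rejected. Accepting states are where Accept strings end.
a: 0a undefined. 0a->0: no, a/aa meet in 0. Open state 1: 0a->1.
b: 0b undefined. 0b->0: ok.
aa: 1a undefined. 1a->0: no, bba/aaa meet in 1. 1a->1: no, bba/aa meet in 1. Open state 2: 1a->2.
ab: 1b undefined. 1b->0: ok.
aaa: 2a undefined. 2a->0: ok.
aab: 2b undefined. 2b->0: ok.
All examples now run through 3 states with every (state, symbol) defined. Accept strings end in {1}, Reject strings end in {0,2}; accept={1}.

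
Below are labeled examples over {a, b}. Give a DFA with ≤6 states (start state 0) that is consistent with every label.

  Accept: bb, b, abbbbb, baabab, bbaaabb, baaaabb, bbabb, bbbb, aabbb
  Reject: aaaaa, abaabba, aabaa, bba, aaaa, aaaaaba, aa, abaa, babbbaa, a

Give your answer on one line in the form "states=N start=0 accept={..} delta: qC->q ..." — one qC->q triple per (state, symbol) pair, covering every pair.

states=2 start=0 accept={1} delta: 0a->0 0b->1 1a->0 1b->1

State merging on the prefix tree: take the shortest (then alphabetical) example prefix whose next move is undefined and point that move at state 0, else 1, else 2, ...; a target is out if some Accept/Reject pair would then sit in one state with the same input left (inseparable). If every existing state is out, open a new one.
a: 0a undefined. 0a->0: ok.
b: 0b undefined. 0b->0: no, bb/aaaaa meet in 0. Open state 1: 0b->1.
ba: 1a undefined. 1a->0: ok.
bb: 1b undefined. 1b->0: no, bb/aaaaa meet in 0. 1b->1: ok.
All examples now run through 2 states with every (state, symbol) defined. Accept strings end in {1}, Reject strings end in {0}; accept={1}.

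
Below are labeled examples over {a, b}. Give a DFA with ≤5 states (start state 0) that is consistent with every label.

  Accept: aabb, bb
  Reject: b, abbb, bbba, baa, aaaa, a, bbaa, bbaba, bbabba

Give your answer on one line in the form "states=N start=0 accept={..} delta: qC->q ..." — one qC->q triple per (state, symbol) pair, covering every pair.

states=3 start=0 accept={2} delta: 0a->0 0b->1 1a->0 1b->2 2a->0 2b->0

Fold the examples into a partial DFA from state 0: repeatedly fix the first undefined (state, symbol) met by the shortest-then-alphabetical prefix, trying targets in increasing order and rejecting any under which an Accept and a Reject string meet in one state with the same remainder; add a state when all current targets are rejected. Accepting states are where Accept strings end.
a: 0a undefined. 0a->0: ok.
b: 0b undefined. 0b->0: no, aabb/b meet in 0. Open state 1: 0b->1.
ba: 1a undefined. 1a->0: ok.
bb: 1b undefined. 1b->0: no, aabb/bbba meet in 0. 1b->1: no, aabb/b meet in 1. Open state 2: 1b->2.
bba: 2a undefined. 2a->0: ok.
bbb: 2b undefined. 2b->0: ok.
All examples now run through 3 states with every (state, symbol) defined. Accept strings end in {2}, Reject strings end in {0,1}; accept={2}.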